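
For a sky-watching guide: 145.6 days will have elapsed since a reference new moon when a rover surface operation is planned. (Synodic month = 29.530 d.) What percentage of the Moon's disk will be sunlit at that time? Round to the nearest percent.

145.6 d spans 4 complete synodic months (4 × 29.530 = 118.12 d) plus 27.48 d.
Phase angle: θ = 360°·(27.48 d)/(29.530 d) = 335.0°.
cos 335.0° = 0.906, so f = (1 − 0.906)/2 = 0.047, so 5%.

5%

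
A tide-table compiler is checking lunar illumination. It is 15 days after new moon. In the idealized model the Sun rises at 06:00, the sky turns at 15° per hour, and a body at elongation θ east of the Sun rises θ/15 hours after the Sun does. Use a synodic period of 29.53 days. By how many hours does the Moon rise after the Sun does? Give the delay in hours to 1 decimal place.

12.2 h

The Moon has covered 15/29.53 of its cycle, so θ ≈ 360° × 15/29.53 = 182.9°.
At 15° of sky rotation per hour, 182.9° corresponds to a 12.19 h lag.
So the Moon rises 12.19 h after the Sun.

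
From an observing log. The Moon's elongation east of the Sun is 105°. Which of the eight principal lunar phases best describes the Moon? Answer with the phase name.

105° lies in the first quarter sector of the 8-phase cycle.

first quarter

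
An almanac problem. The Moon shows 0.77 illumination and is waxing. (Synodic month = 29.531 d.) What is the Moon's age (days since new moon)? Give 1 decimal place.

cos θ = 1 − 2f = -0.540, giving a principal value of 122.7°.
Waxing ⇒ before full, so θ = 122.7°.
Age = 29.531 × 122.7°/360° ≈ 10.06 days.

10.1 days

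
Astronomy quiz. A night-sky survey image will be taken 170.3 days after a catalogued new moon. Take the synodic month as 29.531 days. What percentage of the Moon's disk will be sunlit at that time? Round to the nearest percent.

Reduce mod P: 170.3 − 5×29.531 = 22.65 d into the current lunation.
Elongation θ = 360° × 22.65/29.531 ≈ 276.1°.
Illuminated fraction = (1 − cos 276.1°)/2 = (1 − 0.105)/2 ≈ 0.447, so 45%.

45%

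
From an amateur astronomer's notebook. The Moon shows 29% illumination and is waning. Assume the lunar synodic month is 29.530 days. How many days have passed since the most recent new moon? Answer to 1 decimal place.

From f = (1 − cos θ)/2: cos θ = 1 − 2×0.29 = 0.420; arccos → 65.2°.
A waning Moon lies in 180°–360°, so θ = 360° − 65.2° = 294.8°.
Age = 29.530 × 294.8°/360° ≈ 24.18 days.

24.2 days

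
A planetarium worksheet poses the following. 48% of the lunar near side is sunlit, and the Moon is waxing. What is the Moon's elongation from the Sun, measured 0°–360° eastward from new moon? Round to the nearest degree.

88°

Invert f = (1 − cos θ)/2 to get cos θ = 1 − 2(0.48) = 0.040, hence θ₀ = arccos 0.040 = 87.7°.
The Moon is waxing (0°–180°), so θ = 87.7° directly.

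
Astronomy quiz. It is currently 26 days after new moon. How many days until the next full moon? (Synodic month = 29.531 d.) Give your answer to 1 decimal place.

18.3 days

Full moon occurs at elongation 180°, i.e. at age 29.531 × 180/360 = 14.765 d.
This lunation's full moon (14.765 d) has passed, so add one period: 44.296 − 26 = 18.296 days.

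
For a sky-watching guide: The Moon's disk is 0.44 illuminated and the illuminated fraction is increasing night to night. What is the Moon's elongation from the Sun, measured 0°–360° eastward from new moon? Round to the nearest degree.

Invert f = (1 − cos θ)/2 to get cos θ = 1 − 2(0.44) = 0.120, hence θ₀ = arccos 0.120 = 83.1°.
Waxing ⇒ before full, so θ = 83.1°.

83°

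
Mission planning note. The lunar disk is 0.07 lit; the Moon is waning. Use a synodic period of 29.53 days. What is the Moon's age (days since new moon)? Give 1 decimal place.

27.0 days

From f = (1 − cos θ)/2: cos θ = 1 − 2×0.07 = 0.860; arccos → 30.7°.
Waning ⇒ past full, so θ = 360° − 30.7° = 329.3°.
Age = 29.53 × 329.3°/360° ≈ 27.01 days.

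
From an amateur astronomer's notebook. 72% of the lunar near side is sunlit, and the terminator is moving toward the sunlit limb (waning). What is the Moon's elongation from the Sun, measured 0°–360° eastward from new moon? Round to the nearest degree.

244°

Invert f = (1 − cos θ)/2 to get cos θ = 1 − 2(0.72) = -0.440, hence θ₀ = arccos -0.440 = 116.1°.
Since the Moon is past full (waning), take the reflex angle: θ = 360° − 116.1° = 243.9°.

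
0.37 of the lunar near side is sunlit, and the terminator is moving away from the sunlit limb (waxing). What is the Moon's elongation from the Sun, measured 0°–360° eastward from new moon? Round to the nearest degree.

cos θ = 1 − 2f = 0.260, giving a principal value of 74.9°.
The Moon is waxing (0°–180°), so θ = 74.9° directly.

75°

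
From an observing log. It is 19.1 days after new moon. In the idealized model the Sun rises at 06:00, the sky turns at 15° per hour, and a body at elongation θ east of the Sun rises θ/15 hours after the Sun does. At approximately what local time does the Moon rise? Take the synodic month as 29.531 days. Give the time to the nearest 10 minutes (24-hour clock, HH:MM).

Phase angle: θ = 360°·(19.1 d)/(29.531 d) = 232.8°.
At 15° of sky rotation per hour, 232.8° corresponds to a 15.52 h lag.
06:00 + 15.523 h ≈ 21:31 → 21:30 to the nearest ten minutes.

21:30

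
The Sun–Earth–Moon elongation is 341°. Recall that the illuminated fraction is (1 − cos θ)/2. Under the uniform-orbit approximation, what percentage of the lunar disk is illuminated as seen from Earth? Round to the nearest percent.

Half-versine of 341°: (1 − 0.946)/2 = 0.027, i.e. 3%.

3%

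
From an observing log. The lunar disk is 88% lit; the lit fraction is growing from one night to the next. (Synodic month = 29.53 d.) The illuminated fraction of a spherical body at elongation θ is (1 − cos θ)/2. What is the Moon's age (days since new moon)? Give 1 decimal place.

11.4 days

Invert f = (1 − cos θ)/2 to get cos θ = 1 − 2(0.88) = -0.760, hence θ₀ = arccos -0.760 = 139.5°.
Waxing ⇒ before full, so θ = 139.5°.
That fraction of the synodic month is 139.5/360 × 29.53 d ≈ 11.44 d.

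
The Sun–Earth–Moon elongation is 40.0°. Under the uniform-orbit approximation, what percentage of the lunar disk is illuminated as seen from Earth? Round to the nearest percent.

cos 40.0° = 0.766, so f = (1 − 0.766)/2 = 0.117, i.e. 12%.

12%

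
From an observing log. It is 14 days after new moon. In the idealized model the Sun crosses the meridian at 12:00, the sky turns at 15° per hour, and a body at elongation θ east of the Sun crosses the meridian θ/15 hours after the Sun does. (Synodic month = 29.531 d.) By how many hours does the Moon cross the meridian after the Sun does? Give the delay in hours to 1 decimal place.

11.4 h

The Moon has covered 14/29.531 of its cycle, so θ ≈ 360° × 14/29.531 = 170.7°.
At 15° of sky rotation per hour, 170.7° corresponds to a 11.38 h lag.
So the Moon crosses the meridian 11.38 h after the Sun.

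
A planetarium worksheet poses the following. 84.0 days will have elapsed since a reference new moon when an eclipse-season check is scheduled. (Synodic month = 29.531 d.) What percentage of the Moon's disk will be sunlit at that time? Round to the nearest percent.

22%

Reduce mod P: 84.0 − 2×29.531 = 24.94 d into the current lunation.
Elongation θ = 360° × 24.94/29.531 ≈ 304.0°.
With cos θ = 0.559, the lit fraction is (1 − 0.559)/2 ≈ 0.220, so 22%.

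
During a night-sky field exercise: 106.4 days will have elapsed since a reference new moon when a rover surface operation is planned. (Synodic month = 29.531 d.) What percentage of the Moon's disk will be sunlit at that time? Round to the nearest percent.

106.4/29.531 = 3.603 lunations, so 3 complete cycles and 17.81 d into the next.
Phase angle: θ = 360°·(17.81 d)/(29.531 d) = 217.1°.
With cos θ = (-0.798), the lit fraction is (1 − (-0.798))/2 ≈ 0.899, so 90%.

90%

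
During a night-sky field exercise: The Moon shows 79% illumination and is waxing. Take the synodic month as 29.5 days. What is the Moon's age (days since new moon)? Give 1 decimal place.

10.3 days

Invert f = (1 − cos θ)/2 to get cos θ = 1 − 2(0.79) = -0.580, hence θ₀ = arccos -0.580 = 125.5°.
The Moon is waxing (0°–180°), so θ = 125.5° directly.
That fraction of the synodic month is 125.5/360 × 29.5 d ≈ 10.28 d.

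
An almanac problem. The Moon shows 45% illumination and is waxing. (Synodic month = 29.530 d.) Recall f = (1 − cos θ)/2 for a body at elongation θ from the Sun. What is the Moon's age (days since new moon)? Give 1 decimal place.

6.9 days

cos θ = 1 − 2f = 0.100, giving a principal value of 84.3°.
Before full moon the principal value applies: θ = 84.3°.
Age = 29.530 × 84.3°/360° ≈ 6.91 days.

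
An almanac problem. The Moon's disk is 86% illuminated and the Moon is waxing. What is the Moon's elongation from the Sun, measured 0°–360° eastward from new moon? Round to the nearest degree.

136°

Invert f = (1 − cos θ)/2 to get cos θ = 1 − 2(0.86) = -0.720, hence θ₀ = arccos -0.720 = 136.1°.
Waxing ⇒ before full, so θ = 136.1°.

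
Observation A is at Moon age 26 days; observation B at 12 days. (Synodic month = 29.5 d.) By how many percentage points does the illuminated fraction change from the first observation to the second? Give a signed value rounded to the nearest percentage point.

First observation: θ = 360°·26/29.5 = 317.3°, so f = 0.133.
Second observation: θ = 146.4°, f = 0.917.
Δf = 0.917 − 0.133 = +0.784, i.e. +78 pp.

+78 percentage points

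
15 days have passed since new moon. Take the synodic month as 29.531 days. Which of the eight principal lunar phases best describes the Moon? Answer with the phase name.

full moon

θ ≈ 360° × 15/29.531 = 183°, which falls in the full moon sector.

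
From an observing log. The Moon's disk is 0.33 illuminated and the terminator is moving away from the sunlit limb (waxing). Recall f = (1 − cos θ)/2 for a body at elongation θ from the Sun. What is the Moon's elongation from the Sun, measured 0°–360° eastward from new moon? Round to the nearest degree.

70°

cos θ = 1 − 2f = 0.340, giving a principal value of 70.1°.
The Moon is waxing (0°–180°), so θ = 70.1° directly.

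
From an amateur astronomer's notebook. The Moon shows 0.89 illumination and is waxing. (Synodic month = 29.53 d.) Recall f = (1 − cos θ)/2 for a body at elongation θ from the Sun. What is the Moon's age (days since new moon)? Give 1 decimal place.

Invert f = (1 − cos θ)/2 to get cos θ = 1 − 2(0.89) = -0.780, hence θ₀ = arccos -0.780 = 141.3°.
The Moon is waxing (0°–180°), so θ = 141.3° directly.
At 360°/29.53 d per day, 141.3° corresponds to 11.59 days.

11.6 days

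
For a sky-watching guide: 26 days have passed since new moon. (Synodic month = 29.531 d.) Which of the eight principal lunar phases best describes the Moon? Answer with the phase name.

waning crescent

θ ≈ 360° × 26/29.531 = 317°, which falls in the waning crescent sector.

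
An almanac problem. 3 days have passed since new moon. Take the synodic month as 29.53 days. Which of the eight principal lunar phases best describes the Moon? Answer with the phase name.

θ ≈ 360° × 3/29.53 = 37°, which falls in the waxing crescent sector.

waxing crescent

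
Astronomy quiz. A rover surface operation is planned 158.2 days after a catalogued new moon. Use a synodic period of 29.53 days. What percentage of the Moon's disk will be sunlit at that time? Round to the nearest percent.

81%

158.2/29.53 = 5.357 lunations, so 5 complete cycles and 10.55 d into the next.
Elongation θ = 360° × 10.55/29.53 ≈ 128.6°.
cos 128.6° = (-0.624), so f = (1 − (-0.624))/2 = 0.812, so 81%.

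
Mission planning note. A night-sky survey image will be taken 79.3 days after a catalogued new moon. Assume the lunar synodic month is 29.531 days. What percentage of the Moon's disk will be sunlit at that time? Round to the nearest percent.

70%

79.3 d spans 2 complete synodic months (2 × 29.531 = 59.06 d) plus 20.24 d.
Elongation θ = 360° × 20.24/29.531 ≈ 246.7°.
cos 246.7° = (-0.395), so f = (1 − (-0.395))/2 = 0.698, so 70%.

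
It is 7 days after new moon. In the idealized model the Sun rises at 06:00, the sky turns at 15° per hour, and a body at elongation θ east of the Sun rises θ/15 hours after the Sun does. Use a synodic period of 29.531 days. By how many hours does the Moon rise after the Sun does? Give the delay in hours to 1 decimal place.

Elongation θ = 360° × 7/29.531 ≈ 85.3°.
Delay after the Sun = 85.3° / (15°/h) ≈ 5.69 h.
So the Moon rises 5.69 h after the Sun.

5.7 h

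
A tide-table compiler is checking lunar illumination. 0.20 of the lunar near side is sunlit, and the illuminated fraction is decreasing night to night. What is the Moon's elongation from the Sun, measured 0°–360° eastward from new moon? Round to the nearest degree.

307°

From f = (1 − cos θ)/2: cos θ = 1 − 2×0.20 = 0.600; arccos → 53.1°.
Waning ⇒ past full, so θ = 360° − 53.1° = 306.9°.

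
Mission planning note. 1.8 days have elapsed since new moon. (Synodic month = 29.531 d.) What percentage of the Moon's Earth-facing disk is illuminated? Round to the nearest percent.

The Moon has covered 1.8/29.531 of its cycle, so θ ≈ 360° × 1.8/29.531 = 21.9°.
With cos θ = 0.928, the lit fraction is (1 − 0.928)/2 ≈ 0.036, so 4%.

4%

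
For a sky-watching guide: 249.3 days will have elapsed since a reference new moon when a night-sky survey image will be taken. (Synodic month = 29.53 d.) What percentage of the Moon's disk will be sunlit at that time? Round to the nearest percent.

Reduce mod P: 249.3 − 8×29.53 = 13.06 d into the current lunation.
Phase angle: θ = 360°·(13.06 d)/(29.53 d) = 159.2°.
cos 159.2° = (-0.935), so f = (1 − (-0.935))/2 = 0.967, so 97%.

97%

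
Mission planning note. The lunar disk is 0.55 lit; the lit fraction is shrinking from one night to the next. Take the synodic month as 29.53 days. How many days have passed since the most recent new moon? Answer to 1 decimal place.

21.7 days

From f = (1 − cos θ)/2: cos θ = 1 − 2×0.55 = -0.100; arccos → 95.7°.
Waning ⇒ past full, so θ = 360° − 95.7° = 264.3°.
That fraction of the synodic month is 264.3/360 × 29.53 d ≈ 21.68 d.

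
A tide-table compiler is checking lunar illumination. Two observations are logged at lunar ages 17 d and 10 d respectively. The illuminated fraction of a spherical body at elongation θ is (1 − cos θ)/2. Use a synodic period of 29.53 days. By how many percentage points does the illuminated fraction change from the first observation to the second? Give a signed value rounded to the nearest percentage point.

-18 percentage points

First observation: θ = 360°·17/29.53 = 207.2°, so f = 0.945.
Second observation: θ = 121.9°, f = 0.764.
Δf = 0.764 − 0.945 = -0.180, i.e. -18 pp.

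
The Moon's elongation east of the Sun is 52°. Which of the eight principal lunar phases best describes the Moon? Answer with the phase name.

The waxing crescent sector spans roughly 22°–68°; 52° falls inside it.

waxing crescent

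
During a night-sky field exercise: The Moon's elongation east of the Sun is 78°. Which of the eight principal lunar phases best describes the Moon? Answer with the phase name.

first quarter

78° lies in the first quarter sector of the 8-phase cycle.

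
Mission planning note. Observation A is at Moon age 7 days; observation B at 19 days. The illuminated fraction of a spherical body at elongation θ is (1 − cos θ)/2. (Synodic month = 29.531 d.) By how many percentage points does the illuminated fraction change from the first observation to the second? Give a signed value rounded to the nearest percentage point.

First observation: θ = 360°·7/29.531 = 85.3°, so f = 0.459.
Second observation: θ = 231.6°, f = 0.810.
Δf = 0.810 − 0.459 = +0.351, i.e. +35 pp.

+35 percentage points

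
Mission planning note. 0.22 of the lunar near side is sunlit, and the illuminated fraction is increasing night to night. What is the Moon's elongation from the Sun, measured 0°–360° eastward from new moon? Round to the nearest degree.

56°

cos θ = 1 − 2f = 0.560, giving a principal value of 55.9°.
The Moon is waxing (0°–180°), so θ = 55.9° directly.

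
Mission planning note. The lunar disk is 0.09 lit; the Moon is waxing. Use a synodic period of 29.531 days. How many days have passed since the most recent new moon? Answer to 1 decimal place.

2.9 days

Invert f = (1 − cos θ)/2 to get cos θ = 1 − 2(0.09) = 0.820, hence θ₀ = arccos 0.820 = 34.9°.
The Moon is waxing (0°–180°), so θ = 34.9° directly.
Age = 29.531 × 34.9°/360° ≈ 2.86 days.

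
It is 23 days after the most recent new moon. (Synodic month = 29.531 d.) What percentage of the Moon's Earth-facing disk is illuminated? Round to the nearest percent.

The Moon has covered 23/29.531 of its cycle, so θ ≈ 360° × 23/29.531 = 280.4°.
With cos θ = 0.180, the lit fraction is (1 − 0.180)/2 ≈ 0.410, so 41%.

41%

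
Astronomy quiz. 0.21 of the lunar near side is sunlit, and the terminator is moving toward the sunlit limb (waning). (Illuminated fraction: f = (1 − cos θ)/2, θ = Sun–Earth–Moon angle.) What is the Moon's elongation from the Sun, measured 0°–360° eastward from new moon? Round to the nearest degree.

305°

cos θ = 1 − 2f = 0.580, giving a principal value of 54.5°.
A waning Moon lies in 180°–360°, so θ = 360° − 54.5° = 305.5°.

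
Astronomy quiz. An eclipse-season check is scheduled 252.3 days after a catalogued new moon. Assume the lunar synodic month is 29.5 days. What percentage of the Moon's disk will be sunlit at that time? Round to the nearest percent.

252.3 d spans 8 complete synodic months (8 × 29.5 = 236.00 d) plus 16.30 d.
The Moon has covered 16.30/29.5 of its cycle, so θ ≈ 360° × 16.30/29.5 = 198.9°.
cos 198.9° = (-0.946), so f = (1 − (-0.946))/2 = 0.973, so 97%.

97%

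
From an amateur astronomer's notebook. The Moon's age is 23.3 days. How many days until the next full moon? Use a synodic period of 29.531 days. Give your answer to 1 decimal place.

21.0 days

Full moon occurs at elongation 180°, i.e. at age 29.531 × 180/360 = 14.765 d.
This lunation's full moon (14.765 d) has passed, so add one period: 44.296 − 23.3 = 20.996 days.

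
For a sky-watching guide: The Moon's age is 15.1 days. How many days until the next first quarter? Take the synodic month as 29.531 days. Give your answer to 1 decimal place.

First quarter is 0.25 of the way through the cycle: age 0.25 × 29.531 = 7.383 d.
This lunation's first quarter (7.383 d) has passed, so add one period: 36.914 − 15.1 = 21.814 days.

21.8 days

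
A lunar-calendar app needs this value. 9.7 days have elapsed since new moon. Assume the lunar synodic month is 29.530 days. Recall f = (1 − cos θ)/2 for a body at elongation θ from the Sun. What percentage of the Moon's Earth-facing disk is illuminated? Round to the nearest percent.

74%

Phase angle: θ = 360°·(9.7 d)/(29.530 d) = 118.3°.
Illuminated fraction = (1 − cos 118.3°)/2 = (1 − (-0.473))/2 ≈ 0.737, so 74%.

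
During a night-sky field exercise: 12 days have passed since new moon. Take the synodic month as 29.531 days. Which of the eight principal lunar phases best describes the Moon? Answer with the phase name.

At 12/29.531 of the cycle, θ ≈ 146° — the waxing gibbous range.

waxing gibbous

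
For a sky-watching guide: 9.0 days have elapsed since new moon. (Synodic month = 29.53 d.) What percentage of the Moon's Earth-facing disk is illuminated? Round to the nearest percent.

67%

Elongation θ = 360° × 9.0/29.53 ≈ 109.7°.
With cos θ = (-0.337), the lit fraction is (1 − (-0.337))/2 ≈ 0.669, so 67%.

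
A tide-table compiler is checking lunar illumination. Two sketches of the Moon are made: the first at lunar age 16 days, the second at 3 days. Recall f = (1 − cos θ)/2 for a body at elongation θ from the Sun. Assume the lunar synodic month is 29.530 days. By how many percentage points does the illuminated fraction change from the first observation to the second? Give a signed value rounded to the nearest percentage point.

First observation: θ = 360°·16/29.530 = 195.1°, so f = 0.983.
Second observation: θ = 36.6°, f = 0.098.
Δf = 0.098 − 0.983 = -0.884, i.e. -88 pp.

-88 percentage points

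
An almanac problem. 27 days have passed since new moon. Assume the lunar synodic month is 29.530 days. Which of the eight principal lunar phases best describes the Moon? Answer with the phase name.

θ ≈ 360° × 27/29.530 = 329°, which falls in the waning crescent sector.

waning crescent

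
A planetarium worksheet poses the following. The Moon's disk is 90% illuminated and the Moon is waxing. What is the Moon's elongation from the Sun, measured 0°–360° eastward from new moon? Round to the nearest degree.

Invert f = (1 − cos θ)/2 to get cos θ = 1 − 2(0.90) = -0.800, hence θ₀ = arccos -0.800 = 143.1°.
The Moon is waxing (0°–180°), so θ = 143.1° directly.

143°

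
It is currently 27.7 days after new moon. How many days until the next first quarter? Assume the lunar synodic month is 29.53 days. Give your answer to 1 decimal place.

First quarter is 0.25 of the way through the cycle: age 0.25 × 29.53 = 7.383 d.
Already past this cycle's first quarter; the next is at 7.383 + 29.53 = 36.913 d, so 36.913 − 27.7 = 9.213 days.

9.2 days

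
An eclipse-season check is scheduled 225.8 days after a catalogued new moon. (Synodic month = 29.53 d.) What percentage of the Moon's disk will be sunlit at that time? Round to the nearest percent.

225.8 d spans 7 complete synodic months (7 × 29.53 = 206.71 d) plus 19.09 d.
The Moon has covered 19.09/29.53 of its cycle, so θ ≈ 360° × 19.09/29.53 = 232.7°.
Illuminated fraction = (1 − cos 232.7°)/2 = (1 − (-0.606))/2 ≈ 0.803, so 80%.

80%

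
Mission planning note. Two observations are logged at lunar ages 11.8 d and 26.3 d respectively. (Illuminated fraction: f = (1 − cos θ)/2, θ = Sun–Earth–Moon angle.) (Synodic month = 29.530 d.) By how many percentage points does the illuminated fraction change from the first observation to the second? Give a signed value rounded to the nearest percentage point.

First observation: θ = 360°·11.8/29.530 = 143.9°, so f = 0.904.
Second observation: θ = 320.6°, f = 0.114.
Δf = 0.114 − 0.904 = -0.790, i.e. -79 pp.

-79 pp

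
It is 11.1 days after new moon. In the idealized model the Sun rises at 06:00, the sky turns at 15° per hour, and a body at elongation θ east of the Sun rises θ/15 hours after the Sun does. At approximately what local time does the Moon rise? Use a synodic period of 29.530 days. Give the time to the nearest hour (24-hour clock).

Elongation θ = 360° × 11.1/29.530 ≈ 135.3°.
The Moon trails the Sun by θ/15 = 135.3/15 ≈ 9.02 hours.
06:00 + 9.02 h ≈ 15:01 → 15:00 to the nearest hour.

15:00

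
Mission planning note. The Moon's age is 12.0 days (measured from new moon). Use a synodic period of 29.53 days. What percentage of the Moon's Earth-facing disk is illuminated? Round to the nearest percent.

The Moon has covered 12.0/29.53 of its cycle, so θ ≈ 360° × 12.0/29.53 = 146.3°.
cos 146.3° = (-0.832), so f = (1 − (-0.832))/2 = 0.916, so 92%.

92%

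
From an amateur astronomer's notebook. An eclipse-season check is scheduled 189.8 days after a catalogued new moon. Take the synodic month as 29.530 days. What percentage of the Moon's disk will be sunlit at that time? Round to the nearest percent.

189.8 d spans 6 complete synodic months (6 × 29.530 = 177.18 d) plus 12.62 d.
Phase angle: θ = 360°·(12.62 d)/(29.530 d) = 153.9°.
With cos θ = (-0.898), the lit fraction is (1 − (-0.898))/2 ≈ 0.949, so 95%.

95%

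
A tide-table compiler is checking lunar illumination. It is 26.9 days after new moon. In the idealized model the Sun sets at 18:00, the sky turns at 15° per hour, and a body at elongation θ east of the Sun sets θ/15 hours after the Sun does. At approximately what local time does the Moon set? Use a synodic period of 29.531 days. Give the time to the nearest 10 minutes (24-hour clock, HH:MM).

The Moon has covered 26.9/29.531 of its cycle, so θ ≈ 360° × 26.9/29.531 = 327.9°.
The Moon trails the Sun by θ/15 = 327.9/15 ≈ 21.86 hours.
18:00 + 21.862 h ≈ 15:52 → 15:50 to the nearest ten minutes.

15:50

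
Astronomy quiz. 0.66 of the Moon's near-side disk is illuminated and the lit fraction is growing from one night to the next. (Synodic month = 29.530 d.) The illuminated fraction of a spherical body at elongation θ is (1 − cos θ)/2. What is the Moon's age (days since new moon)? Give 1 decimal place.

8.9 days

From f = (1 − cos θ)/2: cos θ = 1 − 2×0.66 = -0.320; arccos → 108.7°.
Waxing ⇒ before full, so θ = 108.7°.
That fraction of the synodic month is 108.7/360 × 29.530 d ≈ 8.91 d.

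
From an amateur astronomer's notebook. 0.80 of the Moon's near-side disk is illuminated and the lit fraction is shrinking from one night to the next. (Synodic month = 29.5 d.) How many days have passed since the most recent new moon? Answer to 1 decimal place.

Invert f = (1 − cos θ)/2 to get cos θ = 1 − 2(0.80) = -0.600, hence θ₀ = arccos -0.600 = 126.9°.
A waning Moon lies in 180°–360°, so θ = 360° − 126.9° = 233.1°.
Age = 29.5 × 233.1°/360° ≈ 19.10 days.

19.1 days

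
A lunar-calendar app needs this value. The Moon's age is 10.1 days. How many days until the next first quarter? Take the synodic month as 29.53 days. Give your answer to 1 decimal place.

First quarter occurs at elongation 90°, i.e. at age 29.53 × 90/360 = 7.383 d.
Already past this cycle's first quarter; the next is at 7.383 + 29.53 = 36.913 d, so 36.913 − 10.1 = 26.813 days.

26.8 days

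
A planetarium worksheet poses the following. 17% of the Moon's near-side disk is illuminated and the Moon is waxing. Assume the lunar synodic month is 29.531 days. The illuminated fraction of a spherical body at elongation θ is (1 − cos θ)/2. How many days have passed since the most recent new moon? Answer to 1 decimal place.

4.0 days

From f = (1 − cos θ)/2: cos θ = 1 − 2×0.17 = 0.660; arccos → 48.7°.
Before full moon the principal value applies: θ = 48.7°.
That fraction of the synodic month is 48.7/360 × 29.531 d ≈ 3.99 d.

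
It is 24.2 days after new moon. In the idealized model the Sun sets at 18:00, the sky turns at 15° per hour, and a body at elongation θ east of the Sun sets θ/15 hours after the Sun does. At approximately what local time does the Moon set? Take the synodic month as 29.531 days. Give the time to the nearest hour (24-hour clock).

14:00

The Moon has covered 24.2/29.531 of its cycle, so θ ≈ 360° × 24.2/29.531 = 295.0°.
At 15° of sky rotation per hour, 295.0° corresponds to a 19.67 h lag.
18:00 + 19.67 h ≈ 13:40 → 14:00 to the nearest hour.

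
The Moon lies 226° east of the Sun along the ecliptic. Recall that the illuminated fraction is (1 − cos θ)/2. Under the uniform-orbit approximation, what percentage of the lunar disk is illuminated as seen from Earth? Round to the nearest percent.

85%

f = (1 − cos 226°)/2 = (1 − (-0.695))/2 ≈ 0.847, i.e. 85%.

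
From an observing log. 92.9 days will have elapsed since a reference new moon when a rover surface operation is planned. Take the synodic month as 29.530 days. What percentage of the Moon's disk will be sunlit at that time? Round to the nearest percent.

20%

Reduce mod P: 92.9 − 3×29.530 = 4.31 d into the current lunation.
Phase angle: θ = 360°·(4.31 d)/(29.530 d) = 52.5°.
Illuminated fraction = (1 − cos 52.5°)/2 = (1 − 0.608)/2 ≈ 0.196, so 20%.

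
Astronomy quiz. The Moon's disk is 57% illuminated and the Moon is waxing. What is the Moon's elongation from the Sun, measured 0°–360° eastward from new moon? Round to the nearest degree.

From f = (1 − cos θ)/2: cos θ = 1 − 2×0.57 = -0.140; arccos → 98.0°.
Waxing ⇒ before full, so θ = 98.0°.

98°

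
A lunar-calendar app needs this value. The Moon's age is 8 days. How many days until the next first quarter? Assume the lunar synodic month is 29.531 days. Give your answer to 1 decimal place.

First quarter occurs at elongation 90°, i.e. at age 29.531 × 90/360 = 7.383 d.
Already past this cycle's first quarter; the next is at 7.383 + 29.531 = 36.914 d, so 36.914 − 8 = 28.914 days.

28.9 days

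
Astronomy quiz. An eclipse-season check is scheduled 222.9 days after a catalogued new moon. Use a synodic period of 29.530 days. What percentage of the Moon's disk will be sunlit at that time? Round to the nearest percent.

222.9/29.530 = 7.548 lunations, so 7 complete cycles and 16.19 d into the next.
Phase angle: θ = 360°·(16.19 d)/(29.530 d) = 197.4°.
With cos θ = (-0.954), the lit fraction is (1 − (-0.954))/2 ≈ 0.977, so 98%.

98%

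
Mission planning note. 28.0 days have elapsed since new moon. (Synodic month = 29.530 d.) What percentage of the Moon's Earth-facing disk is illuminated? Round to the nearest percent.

Phase angle: θ = 360°·(28.0 d)/(29.530 d) = 341.3°.
Illuminated fraction = (1 − cos 341.3°)/2 = (1 − 0.947)/2 ≈ 0.026, so 3%.

3%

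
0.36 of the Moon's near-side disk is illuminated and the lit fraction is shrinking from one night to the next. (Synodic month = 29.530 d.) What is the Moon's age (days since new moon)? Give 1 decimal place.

23.5 days

From f = (1 − cos θ)/2: cos θ = 1 − 2×0.36 = 0.280; arccos → 73.7°.
Since the Moon is past full (waning), take the reflex angle: θ = 360° − 73.7° = 286.3°.
At 360°/29.530 d per day, 286.3° corresponds to 23.48 days.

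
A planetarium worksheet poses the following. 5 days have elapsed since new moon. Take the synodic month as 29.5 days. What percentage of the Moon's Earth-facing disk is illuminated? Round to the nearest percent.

26%

The Moon has covered 5/29.5 of its cycle, so θ ≈ 360° × 5/29.5 = 61.0°.
With cos θ = 0.485, the lit fraction is (1 − 0.485)/2 ≈ 0.258, so 26%.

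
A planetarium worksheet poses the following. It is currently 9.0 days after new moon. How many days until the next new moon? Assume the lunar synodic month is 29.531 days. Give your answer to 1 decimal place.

20.5 days

The next new moon completes the synodic month: 29.531 − 9.0 = 20.531 days.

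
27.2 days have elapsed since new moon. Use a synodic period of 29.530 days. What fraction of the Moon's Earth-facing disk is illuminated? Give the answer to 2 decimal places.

0.06

Elongation θ = 360° × 27.2/29.530 ≈ 331.6°.
Illuminated fraction = (1 − cos 331.6°)/2 = (1 − 0.880)/2 ≈ 0.060.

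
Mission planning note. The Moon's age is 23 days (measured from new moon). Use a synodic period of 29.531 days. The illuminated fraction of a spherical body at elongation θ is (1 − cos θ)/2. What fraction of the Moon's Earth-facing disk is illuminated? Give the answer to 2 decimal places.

0.41

Phase angle: θ = 360°·(23 d)/(29.531 d) = 280.4°.
With cos θ = 0.180, the lit fraction is (1 − 0.180)/2 ≈ 0.410.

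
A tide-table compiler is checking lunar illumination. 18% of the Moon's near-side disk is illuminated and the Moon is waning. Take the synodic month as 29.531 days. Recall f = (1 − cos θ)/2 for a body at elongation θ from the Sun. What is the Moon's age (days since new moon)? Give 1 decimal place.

25.4 days

Invert f = (1 − cos θ)/2 to get cos θ = 1 − 2(0.18) = 0.640, hence θ₀ = arccos 0.640 = 50.2°.
A waning Moon lies in 180°–360°, so θ = 360° − 50.2° = 309.8°.
That fraction of the synodic month is 309.8/360 × 29.531 d ≈ 25.41 d.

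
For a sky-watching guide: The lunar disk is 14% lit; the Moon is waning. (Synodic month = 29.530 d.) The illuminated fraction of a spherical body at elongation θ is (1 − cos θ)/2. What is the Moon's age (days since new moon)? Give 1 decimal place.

25.9 days

cos θ = 1 − 2f = 0.720, giving a principal value of 43.9°.
A waning Moon lies in 180°–360°, so θ = 360° − 43.9° = 316.1°.
That fraction of the synodic month is 316.1/360 × 29.530 d ≈ 25.93 d.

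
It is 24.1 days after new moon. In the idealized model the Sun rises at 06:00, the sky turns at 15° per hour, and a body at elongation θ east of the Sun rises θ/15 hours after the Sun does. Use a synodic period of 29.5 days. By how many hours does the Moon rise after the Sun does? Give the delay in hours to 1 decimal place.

The Moon has covered 24.1/29.5 of its cycle, so θ ≈ 360° × 24.1/29.5 = 294.1°.
The Moon trails the Sun by θ/15 = 294.1/15 ≈ 19.61 hours.
So the Moon rises 19.61 h after the Sun.

19.6 h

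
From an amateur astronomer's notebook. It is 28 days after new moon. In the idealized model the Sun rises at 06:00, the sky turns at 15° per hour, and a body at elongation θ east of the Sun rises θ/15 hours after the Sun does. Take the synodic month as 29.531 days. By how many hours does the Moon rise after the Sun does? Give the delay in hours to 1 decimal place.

22.8 h

The Moon has covered 28/29.531 of its cycle, so θ ≈ 360° × 28/29.531 = 341.3°.
Delay after the Sun = 341.3° / (15°/h) ≈ 22.76 h.
So the Moon rises 22.76 h after the Sun.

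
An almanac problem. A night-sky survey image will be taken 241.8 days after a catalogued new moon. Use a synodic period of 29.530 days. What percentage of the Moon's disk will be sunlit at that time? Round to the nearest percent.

31%

241.8 d spans 8 complete synodic months (8 × 29.530 = 236.24 d) plus 5.56 d.
The Moon has covered 5.56/29.530 of its cycle, so θ ≈ 360° × 5.56/29.530 = 67.8°.
With cos θ = 0.378, the lit fraction is (1 − 0.378)/2 ≈ 0.311, so 31%.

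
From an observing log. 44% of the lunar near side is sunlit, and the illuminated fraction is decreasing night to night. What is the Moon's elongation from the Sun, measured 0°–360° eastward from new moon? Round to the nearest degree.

277°

From f = (1 − cos θ)/2: cos θ = 1 − 2×0.44 = 0.120; arccos → 83.1°.
Waning ⇒ past full, so θ = 360° − 83.1° = 276.9°.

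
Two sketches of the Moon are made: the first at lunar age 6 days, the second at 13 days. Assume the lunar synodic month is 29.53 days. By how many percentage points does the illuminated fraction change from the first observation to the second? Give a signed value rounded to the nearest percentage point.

First observation: θ = 360°·6/29.53 = 73.1°, so f = 0.355.
Second observation: θ = 158.5°, f = 0.965.
Δf = 0.965 − 0.355 = +0.610, i.e. +61 pp.

+61 pp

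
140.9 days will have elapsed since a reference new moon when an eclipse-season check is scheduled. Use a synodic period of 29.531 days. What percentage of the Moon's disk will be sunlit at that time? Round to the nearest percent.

43%

140.9/29.531 = 4.771 lunations, so 4 complete cycles and 22.78 d into the next.
Elongation θ = 360° × 22.78/29.531 ≈ 277.7°.
Illuminated fraction = (1 − cos 277.7°)/2 = (1 − 0.133)/2 ≈ 0.433, so 43%.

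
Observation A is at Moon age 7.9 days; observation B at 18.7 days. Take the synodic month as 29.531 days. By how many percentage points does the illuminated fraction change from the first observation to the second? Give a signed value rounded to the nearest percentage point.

+28 percentage points

First observation: θ = 360°·7.9/29.531 = 96.3°, so f = 0.555.
Second observation: θ = 228.0°, f = 0.835.
Δf = 0.835 − 0.555 = +0.280, i.e. +28 pp.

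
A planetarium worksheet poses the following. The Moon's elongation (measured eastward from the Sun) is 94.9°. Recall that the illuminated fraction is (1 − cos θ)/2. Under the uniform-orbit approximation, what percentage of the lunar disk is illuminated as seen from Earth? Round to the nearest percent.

Half-versine of 94.9°: (1 − (-0.085))/2 = 0.543, i.e. 54%.

54%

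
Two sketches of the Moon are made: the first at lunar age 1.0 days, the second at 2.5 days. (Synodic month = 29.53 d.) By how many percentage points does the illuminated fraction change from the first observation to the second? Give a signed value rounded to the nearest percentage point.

θ₁ = 360° × 1.0/29.53 = 12.2°, f₁ = (1 − cos θ₁)/2 = 0.011.
θ₂ = 360° × 2.5/29.53 = 30.5°, f₂ = (1 − cos θ₂)/2 = 0.069.
Change = f₂ − f₁ = +0.058 → +6 percentage points.

+6 pp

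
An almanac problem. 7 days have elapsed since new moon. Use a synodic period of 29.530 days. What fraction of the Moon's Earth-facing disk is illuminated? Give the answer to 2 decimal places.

0.46

The Moon has covered 7/29.530 of its cycle, so θ ≈ 360° × 7/29.530 = 85.3°.
cos 85.3° = 0.081, so f = (1 − 0.081)/2 = 0.459.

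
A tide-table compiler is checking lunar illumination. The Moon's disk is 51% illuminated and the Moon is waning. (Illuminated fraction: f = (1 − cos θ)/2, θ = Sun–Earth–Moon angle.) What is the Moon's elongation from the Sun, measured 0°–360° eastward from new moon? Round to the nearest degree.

From f = (1 − cos θ)/2: cos θ = 1 − 2×0.51 = -0.020; arccos → 91.1°.
A waning Moon lies in 180°–360°, so θ = 360° − 91.1° = 268.9°.

269°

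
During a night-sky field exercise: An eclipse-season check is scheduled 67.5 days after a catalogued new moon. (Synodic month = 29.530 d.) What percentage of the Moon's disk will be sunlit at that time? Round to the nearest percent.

67.5 d spans 2 complete synodic months (2 × 29.530 = 59.06 d) plus 8.44 d.
Elongation θ = 360° × 8.44/29.530 ≈ 102.9°.
With cos θ = (-0.223), the lit fraction is (1 − (-0.223))/2 ≈ 0.612, so 61%.

61%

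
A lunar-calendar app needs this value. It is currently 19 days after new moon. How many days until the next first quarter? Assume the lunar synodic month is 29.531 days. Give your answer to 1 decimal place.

17.9 days

First quarter is 0.25 of the way through the cycle: age 0.25 × 29.531 = 7.383 d.
This lunation's first quarter (7.383 d) has passed, so add one period: 36.914 − 19 = 17.914 days.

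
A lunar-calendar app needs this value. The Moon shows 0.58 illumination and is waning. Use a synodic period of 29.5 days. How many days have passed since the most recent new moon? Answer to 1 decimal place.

21.4 days

Invert f = (1 − cos θ)/2 to get cos θ = 1 − 2(0.58) = -0.160, hence θ₀ = arccos -0.160 = 99.2°.
Since the Moon is past full (waning), take the reflex angle: θ = 360° − 99.2° = 260.8°.
At 360°/29.5 d per day, 260.8° corresponds to 21.37 days.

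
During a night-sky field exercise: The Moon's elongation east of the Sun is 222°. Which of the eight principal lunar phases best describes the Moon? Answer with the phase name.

222° lies in the waning gibbous sector of the 8-phase cycle.

waning gibbous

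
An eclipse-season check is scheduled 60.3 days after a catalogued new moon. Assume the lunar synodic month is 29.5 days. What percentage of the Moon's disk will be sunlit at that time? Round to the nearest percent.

2%

60.3 d spans 2 complete synodic months (2 × 29.5 = 59.00 d) plus 1.30 d.
Elongation θ = 360° × 1.30/29.5 ≈ 15.9°.
With cos θ = 0.962, the lit fraction is (1 − 0.962)/2 ≈ 0.019, so 2%.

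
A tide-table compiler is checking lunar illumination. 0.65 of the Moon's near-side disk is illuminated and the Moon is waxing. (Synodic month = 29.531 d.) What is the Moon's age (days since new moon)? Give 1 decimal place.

Invert f = (1 − cos θ)/2 to get cos θ = 1 − 2(0.65) = -0.300, hence θ₀ = arccos -0.300 = 107.5°.
The Moon is waxing (0°–180°), so θ = 107.5° directly.
At 360°/29.531 d per day, 107.5° corresponds to 8.81 days.

8.8 days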